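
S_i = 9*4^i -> [9, 36, 144, 576, 2304]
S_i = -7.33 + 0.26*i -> [-7.33, -7.07, -6.81, -6.55, -6.29]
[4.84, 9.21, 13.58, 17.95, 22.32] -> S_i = 4.84 + 4.37*i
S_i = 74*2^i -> [74, 148, 296, 592, 1184]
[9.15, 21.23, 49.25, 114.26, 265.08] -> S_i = 9.15*2.32^i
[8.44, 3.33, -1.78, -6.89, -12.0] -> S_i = 8.44 + -5.11*i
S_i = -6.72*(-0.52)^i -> [-6.72, 3.49, -1.82, 0.94, -0.49]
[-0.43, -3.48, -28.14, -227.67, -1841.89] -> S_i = -0.43*8.09^i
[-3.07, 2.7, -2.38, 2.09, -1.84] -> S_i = -3.07*(-0.88)^i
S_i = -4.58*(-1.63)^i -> [-4.58, 7.47, -12.17, 19.83, -32.33]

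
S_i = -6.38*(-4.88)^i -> [-6.38, 31.13, -151.94, 741.45, -3618.26]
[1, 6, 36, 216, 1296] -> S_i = 1*6^i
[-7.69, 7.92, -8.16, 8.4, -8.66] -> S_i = -7.69*(-1.03)^i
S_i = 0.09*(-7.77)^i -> [0.09, -0.7, 5.43, -42.22, 328.04]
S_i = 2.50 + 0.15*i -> [2.5, 2.65, 2.8, 2.95, 3.1]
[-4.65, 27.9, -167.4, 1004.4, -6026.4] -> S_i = -4.65*(-6.00)^i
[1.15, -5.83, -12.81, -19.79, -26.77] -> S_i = 1.15 + -6.98*i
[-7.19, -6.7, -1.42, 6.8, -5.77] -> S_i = Random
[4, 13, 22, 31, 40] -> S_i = 4 + 9*i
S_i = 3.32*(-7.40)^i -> [3.32, -24.57, 181.8, -1345.34, 9955.54]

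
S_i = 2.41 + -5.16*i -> [2.41, -2.75, -7.91, -13.07, -18.23]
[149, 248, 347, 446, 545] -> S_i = 149 + 99*i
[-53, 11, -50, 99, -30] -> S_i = Random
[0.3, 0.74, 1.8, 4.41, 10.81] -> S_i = 0.30*2.45^i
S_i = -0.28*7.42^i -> [-0.28, -2.08, -15.42, -114.39, -848.74]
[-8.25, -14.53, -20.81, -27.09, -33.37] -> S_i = -8.25 + -6.28*i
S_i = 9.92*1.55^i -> [9.92, 15.38, 23.83, 36.94, 57.26]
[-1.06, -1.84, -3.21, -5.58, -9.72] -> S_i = -1.06*1.74^i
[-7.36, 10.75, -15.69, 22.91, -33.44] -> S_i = -7.36*(-1.46)^i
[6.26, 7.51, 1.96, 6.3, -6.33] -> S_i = Random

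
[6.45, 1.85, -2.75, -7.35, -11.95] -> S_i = 6.45 + -4.60*i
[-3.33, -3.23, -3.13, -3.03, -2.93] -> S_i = -3.33 + 0.10*i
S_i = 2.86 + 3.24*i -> [2.86, 6.1, 9.34, 12.58, 15.82]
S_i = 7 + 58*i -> [7, 65, 123, 181, 239]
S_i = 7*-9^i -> [7, -63, 567, -5103, 45927]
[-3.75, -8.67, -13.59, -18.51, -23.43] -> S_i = -3.75 + -4.92*i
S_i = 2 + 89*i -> [2, 91, 180, 269, 358]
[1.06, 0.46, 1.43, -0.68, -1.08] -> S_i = Random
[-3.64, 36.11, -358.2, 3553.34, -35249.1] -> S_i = -3.64*(-9.92)^i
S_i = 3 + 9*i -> [3, 12, 21, 30, 39]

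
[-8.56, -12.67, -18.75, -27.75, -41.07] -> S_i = -8.56*1.48^i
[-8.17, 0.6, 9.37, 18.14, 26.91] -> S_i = -8.17 + 8.77*i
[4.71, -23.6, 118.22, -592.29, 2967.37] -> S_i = 4.71*(-5.01)^i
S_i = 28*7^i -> [28, 196, 1372, 9604, 67228]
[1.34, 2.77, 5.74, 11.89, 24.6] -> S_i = 1.34*2.07^i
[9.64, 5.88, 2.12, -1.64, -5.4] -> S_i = 9.64 + -3.76*i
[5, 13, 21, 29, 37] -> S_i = 5 + 8*i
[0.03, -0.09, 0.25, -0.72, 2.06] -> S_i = 0.03*(-2.88)^i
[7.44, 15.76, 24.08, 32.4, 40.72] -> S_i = 7.44 + 8.32*i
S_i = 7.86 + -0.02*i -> [7.86, 7.84, 7.82, 7.8, 7.78]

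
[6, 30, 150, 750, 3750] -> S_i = 6*5^i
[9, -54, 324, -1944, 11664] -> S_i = 9*-6^i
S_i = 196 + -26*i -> [196, 170, 144, 118, 92]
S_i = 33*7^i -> [33, 231, 1617, 11319, 79233]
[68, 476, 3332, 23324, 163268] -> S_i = 68*7^i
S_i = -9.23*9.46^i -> [-9.23, -87.32, -826.01, -7814.03, -73920.73]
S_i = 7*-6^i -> [7, -42, 252, -1512, 9072]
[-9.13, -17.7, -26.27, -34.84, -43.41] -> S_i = -9.13 + -8.57*i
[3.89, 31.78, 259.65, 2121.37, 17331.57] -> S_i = 3.89*8.17^i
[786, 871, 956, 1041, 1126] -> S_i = 786 + 85*i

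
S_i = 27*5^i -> [27, 135, 675, 3375, 16875]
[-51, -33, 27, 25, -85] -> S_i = Random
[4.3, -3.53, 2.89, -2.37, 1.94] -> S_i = 4.30*(-0.82)^i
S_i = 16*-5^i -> [16, -80, 400, -2000, 10000]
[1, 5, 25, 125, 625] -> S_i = 1*5^i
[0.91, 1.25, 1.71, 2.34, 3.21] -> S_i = 0.91*1.37^i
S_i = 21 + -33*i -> [21, -12, -45, -78, -111]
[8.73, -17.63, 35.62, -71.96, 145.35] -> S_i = 8.73*(-2.02)^i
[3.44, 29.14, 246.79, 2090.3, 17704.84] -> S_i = 3.44*8.47^i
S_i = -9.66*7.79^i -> [-9.66, -75.25, -586.21, -4566.56, -35573.53]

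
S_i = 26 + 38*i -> [26, 64, 102, 140, 178]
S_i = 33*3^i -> [33, 99, 297, 891, 2673]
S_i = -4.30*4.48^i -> [-4.3, -19.26, -86.3, -386.64, -1732.13]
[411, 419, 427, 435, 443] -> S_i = 411 + 8*i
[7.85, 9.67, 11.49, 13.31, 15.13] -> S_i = 7.85 + 1.82*i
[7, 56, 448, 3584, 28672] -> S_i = 7*8^i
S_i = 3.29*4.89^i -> [3.29, 16.09, 78.67, 384.7, 1881.18]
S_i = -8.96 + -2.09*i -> [-8.96, -11.05, -13.14, -15.23, -17.32]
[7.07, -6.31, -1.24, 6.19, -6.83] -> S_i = Random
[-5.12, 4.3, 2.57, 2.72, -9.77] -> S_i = Random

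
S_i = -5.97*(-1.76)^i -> [-5.97, 10.51, -18.49, 32.55, -57.28]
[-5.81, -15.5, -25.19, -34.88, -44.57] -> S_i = -5.81 + -9.69*i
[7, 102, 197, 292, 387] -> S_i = 7 + 95*i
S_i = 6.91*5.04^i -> [6.91, 34.83, 175.53, 884.65, 4458.62]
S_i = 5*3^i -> [5, 15, 45, 135, 405]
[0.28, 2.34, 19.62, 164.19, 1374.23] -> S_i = 0.28*8.37^i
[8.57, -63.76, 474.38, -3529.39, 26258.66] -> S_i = 8.57*(-7.44)^i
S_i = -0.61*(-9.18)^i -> [-0.61, 5.6, -51.41, 471.91, -4332.12]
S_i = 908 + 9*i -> [908, 917, 926, 935, 944]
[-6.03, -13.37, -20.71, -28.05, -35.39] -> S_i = -6.03 + -7.34*i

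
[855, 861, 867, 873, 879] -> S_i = 855 + 6*i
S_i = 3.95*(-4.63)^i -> [3.95, -18.29, 84.68, -392.05, 1815.19]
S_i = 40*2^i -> [40, 80, 160, 320, 640]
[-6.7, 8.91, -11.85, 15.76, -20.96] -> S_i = -6.70*(-1.33)^i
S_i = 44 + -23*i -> [44, 21, -2, -25, -48]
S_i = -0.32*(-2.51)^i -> [-0.32, 0.8, -2.02, 5.06, -12.7]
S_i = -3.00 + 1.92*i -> [-3.0, -1.08, 0.84, 2.76, 4.68]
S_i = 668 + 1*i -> [668, 669, 670, 671, 672]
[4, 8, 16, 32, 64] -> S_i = 4*2^i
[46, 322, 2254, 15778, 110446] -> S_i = 46*7^i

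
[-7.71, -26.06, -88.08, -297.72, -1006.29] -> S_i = -7.71*3.38^i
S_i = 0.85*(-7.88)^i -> [0.85, -6.7, 52.78, -415.91, 3277.36]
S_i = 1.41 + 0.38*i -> [1.41, 1.79, 2.17, 2.55, 2.93]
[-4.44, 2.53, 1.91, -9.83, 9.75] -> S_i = Random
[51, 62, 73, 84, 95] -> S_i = 51 + 11*i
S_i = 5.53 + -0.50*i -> [5.53, 5.03, 4.53, 4.03, 3.53]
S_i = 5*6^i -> [5, 30, 180, 1080, 6480]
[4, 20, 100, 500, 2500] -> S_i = 4*5^i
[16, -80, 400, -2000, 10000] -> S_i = 16*-5^i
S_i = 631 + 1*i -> [631, 632, 633, 634, 635]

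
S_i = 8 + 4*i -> [8, 12, 16, 20, 24]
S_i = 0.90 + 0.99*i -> [0.9, 1.89, 2.88, 3.87, 4.86]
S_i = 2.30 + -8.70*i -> [2.3, -6.4, -15.1, -23.8, -32.5]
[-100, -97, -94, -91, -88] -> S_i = -100 + 3*i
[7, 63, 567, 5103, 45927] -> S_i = 7*9^i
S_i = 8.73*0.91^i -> [8.73, 7.94, 7.23, 6.58, 5.99]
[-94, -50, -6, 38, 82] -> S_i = -94 + 44*i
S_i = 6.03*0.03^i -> [6.03, 0.18, 0.01, 0.0, 0.0]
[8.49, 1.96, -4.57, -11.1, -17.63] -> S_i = 8.49 + -6.53*i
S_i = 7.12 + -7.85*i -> [7.12, -0.73, -8.58, -16.43, -24.28]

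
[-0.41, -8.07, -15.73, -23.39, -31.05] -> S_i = -0.41 + -7.66*i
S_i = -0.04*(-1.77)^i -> [-0.04, 0.07, -0.13, 0.22, -0.39]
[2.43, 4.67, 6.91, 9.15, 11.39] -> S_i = 2.43 + 2.24*i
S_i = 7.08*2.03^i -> [7.08, 14.37, 29.18, 59.23, 120.23]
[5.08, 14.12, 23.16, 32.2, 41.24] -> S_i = 5.08 + 9.04*i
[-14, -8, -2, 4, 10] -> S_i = -14 + 6*i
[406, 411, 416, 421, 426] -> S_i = 406 + 5*i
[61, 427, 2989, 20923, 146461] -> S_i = 61*7^i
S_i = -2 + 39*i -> [-2, 37, 76, 115, 154]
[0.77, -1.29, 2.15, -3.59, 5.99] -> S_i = 0.77*(-1.67)^i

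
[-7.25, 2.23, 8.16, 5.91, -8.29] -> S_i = Random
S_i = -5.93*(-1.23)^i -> [-5.93, 7.29, -8.97, 11.03, -13.57]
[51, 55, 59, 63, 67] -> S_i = 51 + 4*i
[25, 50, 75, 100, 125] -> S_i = 25 + 25*i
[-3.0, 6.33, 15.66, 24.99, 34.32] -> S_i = -3.00 + 9.33*i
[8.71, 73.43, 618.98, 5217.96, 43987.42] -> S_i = 8.71*8.43^i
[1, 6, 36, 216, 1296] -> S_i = 1*6^i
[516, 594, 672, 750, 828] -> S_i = 516 + 78*i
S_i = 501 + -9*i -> [501, 492, 483, 474, 465]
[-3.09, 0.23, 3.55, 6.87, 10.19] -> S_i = -3.09 + 3.32*i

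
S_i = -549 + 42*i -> [-549, -507, -465, -423, -381]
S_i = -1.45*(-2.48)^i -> [-1.45, 3.6, -8.92, 22.12, -54.85]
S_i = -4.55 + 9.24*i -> [-4.55, 4.69, 13.93, 23.17, 32.41]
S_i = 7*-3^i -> [7, -21, 63, -189, 567]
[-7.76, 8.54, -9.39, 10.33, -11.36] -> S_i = -7.76*(-1.10)^i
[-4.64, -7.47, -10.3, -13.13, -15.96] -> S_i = -4.64 + -2.83*i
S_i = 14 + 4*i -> [14, 18, 22, 26, 30]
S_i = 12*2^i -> [12, 24, 48, 96, 192]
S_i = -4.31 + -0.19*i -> [-4.31, -4.5, -4.69, -4.88, -5.07]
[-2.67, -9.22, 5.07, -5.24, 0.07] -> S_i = Random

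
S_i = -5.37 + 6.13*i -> [-5.37, 0.76, 6.89, 13.02, 19.15]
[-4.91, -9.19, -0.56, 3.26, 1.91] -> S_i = Random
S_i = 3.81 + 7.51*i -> [3.81, 11.32, 18.83, 26.34, 33.85]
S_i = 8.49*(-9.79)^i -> [8.49, -83.12, 813.72, -7966.28, 77989.92]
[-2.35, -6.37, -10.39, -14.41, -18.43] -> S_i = -2.35 + -4.02*i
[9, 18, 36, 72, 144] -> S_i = 9*2^i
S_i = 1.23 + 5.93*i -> [1.23, 7.16, 13.09, 19.02, 24.95]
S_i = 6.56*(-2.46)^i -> [6.56, -16.14, 39.7, -97.66, 240.24]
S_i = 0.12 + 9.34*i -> [0.12, 9.46, 18.8, 28.14, 37.48]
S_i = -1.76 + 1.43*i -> [-1.76, -0.33, 1.1, 2.53, 3.96]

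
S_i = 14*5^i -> [14, 70, 350, 1750, 8750]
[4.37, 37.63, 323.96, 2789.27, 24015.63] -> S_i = 4.37*8.61^i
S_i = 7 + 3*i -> [7, 10, 13, 16, 19]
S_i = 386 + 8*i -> [386, 394, 402, 410, 418]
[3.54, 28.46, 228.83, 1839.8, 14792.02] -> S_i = 3.54*8.04^i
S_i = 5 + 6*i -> [5, 11, 17, 23, 29]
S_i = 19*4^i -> [19, 76, 304, 1216, 4864]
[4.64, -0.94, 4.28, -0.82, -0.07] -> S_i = Random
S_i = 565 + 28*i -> [565, 593, 621, 649, 677]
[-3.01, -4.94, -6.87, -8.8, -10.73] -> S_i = -3.01 + -1.93*i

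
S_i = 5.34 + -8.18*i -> [5.34, -2.84, -11.02, -19.2, -27.38]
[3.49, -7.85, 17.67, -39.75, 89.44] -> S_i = 3.49*(-2.25)^i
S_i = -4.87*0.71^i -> [-4.87, -3.46, -2.45, -1.74, -1.24]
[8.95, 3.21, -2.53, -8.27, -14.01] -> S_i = 8.95 + -5.74*i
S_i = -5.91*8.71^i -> [-5.91, -51.48, -448.36, -3905.19, -34014.19]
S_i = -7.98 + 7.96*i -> [-7.98, -0.02, 7.94, 15.9, 23.86]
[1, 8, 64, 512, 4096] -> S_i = 1*8^i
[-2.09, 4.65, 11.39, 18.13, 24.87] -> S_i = -2.09 + 6.74*i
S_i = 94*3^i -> [94, 282, 846, 2538, 7614]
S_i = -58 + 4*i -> [-58, -54, -50, -46, -42]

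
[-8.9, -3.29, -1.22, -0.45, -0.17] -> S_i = -8.90*0.37^i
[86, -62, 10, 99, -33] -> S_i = Random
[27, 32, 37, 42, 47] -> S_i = 27 + 5*i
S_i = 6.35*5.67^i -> [6.35, 36.0, 204.15, 1157.51, 6563.05]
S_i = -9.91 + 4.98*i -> [-9.91, -4.93, 0.05, 5.03, 10.01]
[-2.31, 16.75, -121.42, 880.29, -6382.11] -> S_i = -2.31*(-7.25)^i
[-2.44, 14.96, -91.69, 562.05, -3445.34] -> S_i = -2.44*(-6.13)^i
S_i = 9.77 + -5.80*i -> [9.77, 3.97, -1.83, -7.63, -13.43]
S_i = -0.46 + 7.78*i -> [-0.46, 7.32, 15.1, 22.88, 30.66]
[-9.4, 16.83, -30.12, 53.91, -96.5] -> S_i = -9.40*(-1.79)^i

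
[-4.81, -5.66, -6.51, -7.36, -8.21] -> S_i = -4.81 + -0.85*i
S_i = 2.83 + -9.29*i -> [2.83, -6.46, -15.75, -25.04, -34.33]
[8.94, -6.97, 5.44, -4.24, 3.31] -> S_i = 8.94*(-0.78)^i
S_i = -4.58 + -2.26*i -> [-4.58, -6.84, -9.1, -11.36, -13.62]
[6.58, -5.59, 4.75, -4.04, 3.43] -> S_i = 6.58*(-0.85)^i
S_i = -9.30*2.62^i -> [-9.3, -24.37, -63.84, -167.26, -438.22]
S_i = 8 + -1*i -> [8, 7, 6, 5, 4]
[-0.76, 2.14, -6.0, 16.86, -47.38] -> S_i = -0.76*(-2.81)^i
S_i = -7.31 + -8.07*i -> [-7.31, -15.38, -23.45, -31.52, -39.59]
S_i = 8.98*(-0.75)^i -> [8.98, -6.74, 5.05, -3.79, 2.84]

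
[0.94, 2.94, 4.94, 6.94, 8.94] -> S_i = 0.94 + 2.00*i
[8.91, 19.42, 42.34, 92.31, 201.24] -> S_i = 8.91*2.18^i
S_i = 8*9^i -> [8, 72, 648, 5832, 52488]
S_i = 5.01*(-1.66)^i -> [5.01, -8.32, 13.81, -22.92, 38.04]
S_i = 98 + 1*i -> [98, 99, 100, 101, 102]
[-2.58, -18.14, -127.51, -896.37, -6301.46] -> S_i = -2.58*7.03^i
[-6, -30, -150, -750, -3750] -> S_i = -6*5^i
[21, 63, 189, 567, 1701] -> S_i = 21*3^i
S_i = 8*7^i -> [8, 56, 392, 2744, 19208]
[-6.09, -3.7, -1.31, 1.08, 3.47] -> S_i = -6.09 + 2.39*i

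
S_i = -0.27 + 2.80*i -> [-0.27, 2.53, 5.33, 8.13, 10.93]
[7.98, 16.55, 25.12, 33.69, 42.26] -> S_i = 7.98 + 8.57*i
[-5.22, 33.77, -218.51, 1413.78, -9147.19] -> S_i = -5.22*(-6.47)^i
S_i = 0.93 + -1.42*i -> [0.93, -0.49, -1.91, -3.33, -4.75]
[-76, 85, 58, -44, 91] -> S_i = Random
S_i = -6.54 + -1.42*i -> [-6.54, -7.96, -9.38, -10.8, -12.22]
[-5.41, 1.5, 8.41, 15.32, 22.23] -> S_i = -5.41 + 6.91*i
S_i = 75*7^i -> [75, 525, 3675, 25725, 180075]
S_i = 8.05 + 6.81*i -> [8.05, 14.86, 21.67, 28.48, 35.29]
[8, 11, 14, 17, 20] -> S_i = 8 + 3*i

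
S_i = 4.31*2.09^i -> [4.31, 9.01, 18.83, 39.35, 82.24]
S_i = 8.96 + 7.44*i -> [8.96, 16.4, 23.84, 31.28, 38.72]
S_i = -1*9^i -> [-1, -9, -81, -729, -6561]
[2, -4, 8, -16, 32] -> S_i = 2*-2^i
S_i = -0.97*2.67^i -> [-0.97, -2.59, -6.92, -18.46, -49.3]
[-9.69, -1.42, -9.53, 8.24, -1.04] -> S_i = Random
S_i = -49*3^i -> [-49, -147, -441, -1323, -3969]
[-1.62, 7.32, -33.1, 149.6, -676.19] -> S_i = -1.62*(-4.52)^i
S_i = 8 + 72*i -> [8, 80, 152, 224, 296]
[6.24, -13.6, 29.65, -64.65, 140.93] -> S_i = 6.24*(-2.18)^i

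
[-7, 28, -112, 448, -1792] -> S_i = -7*-4^i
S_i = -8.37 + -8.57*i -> [-8.37, -16.94, -25.51, -34.08, -42.65]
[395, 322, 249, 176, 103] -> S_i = 395 + -73*i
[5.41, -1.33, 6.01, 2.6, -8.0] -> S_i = Random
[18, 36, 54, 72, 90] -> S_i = 18 + 18*i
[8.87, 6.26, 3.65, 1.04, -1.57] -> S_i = 8.87 + -2.61*i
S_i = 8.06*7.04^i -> [8.06, 56.74, 399.47, 2812.24, 19798.2]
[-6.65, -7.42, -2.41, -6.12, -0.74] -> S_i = Random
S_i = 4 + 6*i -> [4, 10, 16, 22, 28]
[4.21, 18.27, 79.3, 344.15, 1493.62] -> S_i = 4.21*4.34^i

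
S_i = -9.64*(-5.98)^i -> [-9.64, 57.65, -344.73, 2061.49, -12327.69]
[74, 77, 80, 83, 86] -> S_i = 74 + 3*i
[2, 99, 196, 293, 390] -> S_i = 2 + 97*i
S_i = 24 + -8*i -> [24, 16, 8, 0, -8]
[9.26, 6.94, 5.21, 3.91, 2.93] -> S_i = 9.26*0.75^i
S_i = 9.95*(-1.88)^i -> [9.95, -18.71, 35.17, -66.11, 124.3]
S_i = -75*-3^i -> [-75, 225, -675, 2025, -6075]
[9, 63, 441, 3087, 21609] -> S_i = 9*7^i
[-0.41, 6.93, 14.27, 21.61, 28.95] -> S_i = -0.41 + 7.34*i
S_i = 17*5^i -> [17, 85, 425, 2125, 10625]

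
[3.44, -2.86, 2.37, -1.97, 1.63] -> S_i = 3.44*(-0.83)^i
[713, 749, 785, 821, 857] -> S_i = 713 + 36*i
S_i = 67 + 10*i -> [67, 77, 87, 97, 107]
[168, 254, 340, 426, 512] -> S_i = 168 + 86*i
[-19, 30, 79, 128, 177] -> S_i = -19 + 49*i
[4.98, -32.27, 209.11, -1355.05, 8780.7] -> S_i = 4.98*(-6.48)^i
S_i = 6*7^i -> [6, 42, 294, 2058, 14406]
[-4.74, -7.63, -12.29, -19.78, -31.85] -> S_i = -4.74*1.61^i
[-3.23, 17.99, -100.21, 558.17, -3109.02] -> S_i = -3.23*(-5.57)^i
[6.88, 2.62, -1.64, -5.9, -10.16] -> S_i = 6.88 + -4.26*i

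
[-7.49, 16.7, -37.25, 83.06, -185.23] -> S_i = -7.49*(-2.23)^i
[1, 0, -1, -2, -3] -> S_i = 1 + -1*i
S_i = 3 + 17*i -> [3, 20, 37, 54, 71]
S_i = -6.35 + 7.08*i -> [-6.35, 0.73, 7.81, 14.89, 21.97]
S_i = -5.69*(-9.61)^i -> [-5.69, 54.68, -525.48, 5049.9, -48529.5]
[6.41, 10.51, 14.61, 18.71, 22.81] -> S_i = 6.41 + 4.10*i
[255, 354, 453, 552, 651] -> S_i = 255 + 99*i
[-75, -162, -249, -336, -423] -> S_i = -75 + -87*i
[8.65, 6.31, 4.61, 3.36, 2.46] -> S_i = 8.65*0.73^i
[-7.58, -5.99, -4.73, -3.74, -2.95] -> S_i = -7.58*0.79^i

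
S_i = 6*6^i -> [6, 36, 216, 1296, 7776]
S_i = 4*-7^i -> [4, -28, 196, -1372, 9604]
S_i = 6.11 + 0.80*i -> [6.11, 6.91, 7.71, 8.51, 9.31]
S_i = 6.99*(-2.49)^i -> [6.99, -17.41, 43.34, -107.91, 268.7]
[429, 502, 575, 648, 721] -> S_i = 429 + 73*i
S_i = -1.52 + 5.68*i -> [-1.52, 4.16, 9.84, 15.52, 21.2]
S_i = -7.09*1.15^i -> [-7.09, -8.15, -9.38, -10.78, -12.4]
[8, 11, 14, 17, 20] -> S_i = 8 + 3*i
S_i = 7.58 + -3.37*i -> [7.58, 4.21, 0.84, -2.53, -5.9]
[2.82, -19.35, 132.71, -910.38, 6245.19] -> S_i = 2.82*(-6.86)^i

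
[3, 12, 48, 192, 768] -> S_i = 3*4^i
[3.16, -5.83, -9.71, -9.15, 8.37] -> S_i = Random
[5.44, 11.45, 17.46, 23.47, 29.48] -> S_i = 5.44 + 6.01*i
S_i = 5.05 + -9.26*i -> [5.05, -4.21, -13.47, -22.73, -31.99]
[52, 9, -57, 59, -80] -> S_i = Random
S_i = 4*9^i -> [4, 36, 324, 2916, 26244]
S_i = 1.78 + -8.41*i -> [1.78, -6.63, -15.04, -23.45, -31.86]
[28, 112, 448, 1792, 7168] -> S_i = 28*4^i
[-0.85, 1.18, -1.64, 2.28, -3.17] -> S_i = -0.85*(-1.39)^i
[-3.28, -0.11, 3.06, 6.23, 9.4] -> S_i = -3.28 + 3.17*i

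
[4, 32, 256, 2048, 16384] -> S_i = 4*8^i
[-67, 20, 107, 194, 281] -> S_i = -67 + 87*i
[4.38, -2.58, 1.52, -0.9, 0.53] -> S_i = 4.38*(-0.59)^i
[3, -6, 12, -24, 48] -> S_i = 3*-2^i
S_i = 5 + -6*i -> [5, -1, -7, -13, -19]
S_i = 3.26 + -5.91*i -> [3.26, -2.65, -8.56, -14.47, -20.38]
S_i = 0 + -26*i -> [0, -26, -52, -78, -104]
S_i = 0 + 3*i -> [0, 3, 6, 9, 12]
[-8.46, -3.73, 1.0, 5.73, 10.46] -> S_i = -8.46 + 4.73*i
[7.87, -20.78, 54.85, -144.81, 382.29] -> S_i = 7.87*(-2.64)^i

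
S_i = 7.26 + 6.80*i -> [7.26, 14.06, 20.86, 27.66, 34.46]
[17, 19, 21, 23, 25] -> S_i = 17 + 2*i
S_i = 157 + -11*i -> [157, 146, 135, 124, 113]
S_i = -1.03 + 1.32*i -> [-1.03, 0.29, 1.61, 2.93, 4.25]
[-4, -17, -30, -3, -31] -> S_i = Random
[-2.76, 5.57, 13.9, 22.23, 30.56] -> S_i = -2.76 + 8.33*i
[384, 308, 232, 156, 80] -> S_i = 384 + -76*i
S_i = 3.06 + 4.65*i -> [3.06, 7.71, 12.36, 17.01, 21.66]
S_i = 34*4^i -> [34, 136, 544, 2176, 8704]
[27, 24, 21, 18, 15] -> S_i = 27 + -3*i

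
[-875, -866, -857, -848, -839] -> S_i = -875 + 9*i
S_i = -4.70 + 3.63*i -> [-4.7, -1.07, 2.56, 6.19, 9.82]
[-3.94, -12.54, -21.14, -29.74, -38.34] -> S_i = -3.94 + -8.60*i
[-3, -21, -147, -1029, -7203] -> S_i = -3*7^i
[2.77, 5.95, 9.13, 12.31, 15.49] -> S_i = 2.77 + 3.18*i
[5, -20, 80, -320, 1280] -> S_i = 5*-4^i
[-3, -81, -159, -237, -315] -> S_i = -3 + -78*i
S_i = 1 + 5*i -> [1, 6, 11, 16, 21]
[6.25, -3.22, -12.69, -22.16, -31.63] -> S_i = 6.25 + -9.47*i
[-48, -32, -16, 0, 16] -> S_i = -48 + 16*i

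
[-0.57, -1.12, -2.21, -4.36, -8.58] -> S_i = -0.57*1.97^i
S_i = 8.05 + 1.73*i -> [8.05, 9.78, 11.51, 13.24, 14.97]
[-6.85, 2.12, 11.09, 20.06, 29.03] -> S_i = -6.85 + 8.97*i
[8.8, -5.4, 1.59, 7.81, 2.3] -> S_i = Random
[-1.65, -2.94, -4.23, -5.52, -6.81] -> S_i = -1.65 + -1.29*i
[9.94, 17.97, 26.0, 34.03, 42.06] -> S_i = 9.94 + 8.03*i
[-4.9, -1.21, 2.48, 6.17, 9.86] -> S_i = -4.90 + 3.69*i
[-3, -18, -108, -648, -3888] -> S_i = -3*6^i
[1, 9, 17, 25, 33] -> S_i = 1 + 8*i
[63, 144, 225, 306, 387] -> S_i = 63 + 81*i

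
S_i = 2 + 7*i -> [2, 9, 16, 23, 30]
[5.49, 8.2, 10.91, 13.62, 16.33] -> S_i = 5.49 + 2.71*i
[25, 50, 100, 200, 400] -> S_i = 25*2^i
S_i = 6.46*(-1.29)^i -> [6.46, -8.33, 10.75, -13.87, 17.89]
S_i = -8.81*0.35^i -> [-8.81, -3.08, -1.08, -0.38, -0.13]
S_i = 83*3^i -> [83, 249, 747, 2241, 6723]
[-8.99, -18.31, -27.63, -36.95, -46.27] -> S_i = -8.99 + -9.32*i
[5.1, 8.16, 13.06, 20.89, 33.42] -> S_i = 5.10*1.60^i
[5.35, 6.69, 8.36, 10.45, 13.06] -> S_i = 5.35*1.25^i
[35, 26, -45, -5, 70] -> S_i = Random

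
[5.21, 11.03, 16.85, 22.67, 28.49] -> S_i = 5.21 + 5.82*i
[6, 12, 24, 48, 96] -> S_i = 6*2^i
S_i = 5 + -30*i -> [5, -25, -55, -85, -115]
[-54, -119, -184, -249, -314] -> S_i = -54 + -65*i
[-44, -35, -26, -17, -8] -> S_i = -44 + 9*i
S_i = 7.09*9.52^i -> [7.09, 67.5, 642.57, 6117.26, 58236.33]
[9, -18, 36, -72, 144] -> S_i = 9*-2^i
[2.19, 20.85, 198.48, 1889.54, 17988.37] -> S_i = 2.19*9.52^i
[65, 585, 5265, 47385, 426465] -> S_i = 65*9^i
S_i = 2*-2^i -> [2, -4, 8, -16, 32]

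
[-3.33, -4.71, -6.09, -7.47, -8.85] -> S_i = -3.33 + -1.38*i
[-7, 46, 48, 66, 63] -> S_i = Random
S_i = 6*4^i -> [6, 24, 96, 384, 1536]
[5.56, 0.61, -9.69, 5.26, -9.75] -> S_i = Random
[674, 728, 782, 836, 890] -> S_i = 674 + 54*i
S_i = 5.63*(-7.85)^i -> [5.63, -44.2, 346.93, -2723.44, 21378.98]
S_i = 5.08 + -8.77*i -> [5.08, -3.69, -12.46, -21.23, -30.0]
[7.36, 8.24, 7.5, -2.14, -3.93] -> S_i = Random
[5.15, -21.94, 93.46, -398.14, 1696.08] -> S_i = 5.15*(-4.26)^i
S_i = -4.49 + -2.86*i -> [-4.49, -7.35, -10.21, -13.07, -15.93]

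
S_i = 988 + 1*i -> [988, 989, 990, 991, 992]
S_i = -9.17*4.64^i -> [-9.17, -42.55, -197.43, -916.06, -4250.51]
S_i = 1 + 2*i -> [1, 3, 5, 7, 9]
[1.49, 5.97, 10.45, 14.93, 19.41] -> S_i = 1.49 + 4.48*i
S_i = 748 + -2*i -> [748, 746, 744, 742, 740]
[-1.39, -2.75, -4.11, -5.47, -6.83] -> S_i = -1.39 + -1.36*i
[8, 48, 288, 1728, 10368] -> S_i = 8*6^i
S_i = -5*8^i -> [-5, -40, -320, -2560, -20480]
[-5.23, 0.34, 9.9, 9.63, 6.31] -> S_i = Random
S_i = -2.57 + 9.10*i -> [-2.57, 6.53, 15.63, 24.73, 33.83]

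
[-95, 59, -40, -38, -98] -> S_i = Random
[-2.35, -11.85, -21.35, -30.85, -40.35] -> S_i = -2.35 + -9.50*i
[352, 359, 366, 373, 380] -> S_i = 352 + 7*i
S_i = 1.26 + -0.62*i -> [1.26, 0.64, 0.02, -0.6, -1.22]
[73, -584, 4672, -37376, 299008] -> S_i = 73*-8^i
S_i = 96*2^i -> [96, 192, 384, 768, 1536]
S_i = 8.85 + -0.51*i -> [8.85, 8.34, 7.83, 7.32, 6.81]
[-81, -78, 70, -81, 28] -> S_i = Random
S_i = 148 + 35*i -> [148, 183, 218, 253, 288]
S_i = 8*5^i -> [8, 40, 200, 1000, 5000]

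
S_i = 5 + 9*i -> [5, 14, 23, 32, 41]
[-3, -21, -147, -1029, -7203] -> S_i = -3*7^i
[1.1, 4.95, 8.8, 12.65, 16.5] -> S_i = 1.10 + 3.85*i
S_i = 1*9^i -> [1, 9, 81, 729, 6561]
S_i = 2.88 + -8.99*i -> [2.88, -6.11, -15.1, -24.09, -33.08]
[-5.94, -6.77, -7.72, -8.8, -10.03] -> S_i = -5.94*1.14^i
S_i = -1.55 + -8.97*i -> [-1.55, -10.52, -19.49, -28.46, -37.43]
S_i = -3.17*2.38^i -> [-3.17, -7.54, -17.96, -42.74, -101.71]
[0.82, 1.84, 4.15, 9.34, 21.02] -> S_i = 0.82*2.25^i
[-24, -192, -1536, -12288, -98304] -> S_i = -24*8^i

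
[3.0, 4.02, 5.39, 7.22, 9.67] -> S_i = 3.00*1.34^i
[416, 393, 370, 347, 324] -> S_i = 416 + -23*i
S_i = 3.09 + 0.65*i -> [3.09, 3.74, 4.39, 5.04, 5.69]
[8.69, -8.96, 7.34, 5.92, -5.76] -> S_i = Random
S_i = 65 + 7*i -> [65, 72, 79, 86, 93]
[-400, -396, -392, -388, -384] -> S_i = -400 + 4*i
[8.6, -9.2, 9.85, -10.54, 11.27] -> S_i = 8.60*(-1.07)^i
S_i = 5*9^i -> [5, 45, 405, 3645, 32805]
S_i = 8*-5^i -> [8, -40, 200, -1000, 5000]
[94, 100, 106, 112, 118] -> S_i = 94 + 6*i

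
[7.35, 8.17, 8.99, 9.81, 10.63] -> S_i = 7.35 + 0.82*i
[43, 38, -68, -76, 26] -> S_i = Random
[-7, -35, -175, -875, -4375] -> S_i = -7*5^i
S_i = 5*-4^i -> [5, -20, 80, -320, 1280]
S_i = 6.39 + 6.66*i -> [6.39, 13.05, 19.71, 26.37, 33.03]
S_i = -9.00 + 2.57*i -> [-9.0, -6.43, -3.86, -1.29, 1.28]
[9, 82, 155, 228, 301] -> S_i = 9 + 73*i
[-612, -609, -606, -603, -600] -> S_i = -612 + 3*i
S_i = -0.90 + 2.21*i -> [-0.9, 1.31, 3.52, 5.73, 7.94]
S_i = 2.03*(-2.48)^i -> [2.03, -5.03, 12.49, -30.96, 76.79]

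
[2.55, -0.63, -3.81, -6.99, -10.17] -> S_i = 2.55 + -3.18*i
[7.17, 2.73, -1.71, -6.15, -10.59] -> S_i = 7.17 + -4.44*i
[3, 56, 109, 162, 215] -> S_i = 3 + 53*i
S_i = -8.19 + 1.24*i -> [-8.19, -6.95, -5.71, -4.47, -3.23]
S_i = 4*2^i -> [4, 8, 16, 32, 64]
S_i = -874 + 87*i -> [-874, -787, -700, -613, -526]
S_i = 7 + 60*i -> [7, 67, 127, 187, 247]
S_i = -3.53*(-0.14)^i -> [-3.53, 0.49, -0.07, 0.01, -0.0]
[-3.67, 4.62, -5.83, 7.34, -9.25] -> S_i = -3.67*(-1.26)^i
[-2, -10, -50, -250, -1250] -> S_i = -2*5^i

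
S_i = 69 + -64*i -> [69, 5, -59, -123, -187]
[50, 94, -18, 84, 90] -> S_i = Random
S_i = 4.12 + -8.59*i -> [4.12, -4.47, -13.06, -21.65, -30.24]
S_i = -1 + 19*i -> [-1, 18, 37, 56, 75]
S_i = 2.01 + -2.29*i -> [2.01, -0.28, -2.57, -4.86, -7.15]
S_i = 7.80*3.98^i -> [7.8, 31.04, 123.56, 491.75, 1957.16]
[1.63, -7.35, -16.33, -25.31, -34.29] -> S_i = 1.63 + -8.98*i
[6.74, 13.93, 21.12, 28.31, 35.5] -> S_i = 6.74 + 7.19*i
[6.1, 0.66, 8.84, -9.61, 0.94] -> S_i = Random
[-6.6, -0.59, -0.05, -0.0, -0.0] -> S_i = -6.60*0.09^i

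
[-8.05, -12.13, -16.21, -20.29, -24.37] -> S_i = -8.05 + -4.08*i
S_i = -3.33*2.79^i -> [-3.33, -9.29, -25.92, -72.32, -201.77]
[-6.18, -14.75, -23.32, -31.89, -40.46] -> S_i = -6.18 + -8.57*i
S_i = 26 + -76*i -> [26, -50, -126, -202, -278]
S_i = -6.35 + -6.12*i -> [-6.35, -12.47, -18.59, -24.71, -30.83]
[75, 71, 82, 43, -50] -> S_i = Random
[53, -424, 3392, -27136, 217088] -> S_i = 53*-8^i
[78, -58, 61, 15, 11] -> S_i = Random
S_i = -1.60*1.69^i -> [-1.6, -2.7, -4.57, -7.72, -13.05]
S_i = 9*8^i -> [9, 72, 576, 4608, 36864]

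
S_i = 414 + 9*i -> [414, 423, 432, 441, 450]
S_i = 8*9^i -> [8, 72, 648, 5832, 52488]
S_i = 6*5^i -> [6, 30, 150, 750, 3750]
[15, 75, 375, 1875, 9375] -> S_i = 15*5^i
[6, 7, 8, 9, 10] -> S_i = 6 + 1*i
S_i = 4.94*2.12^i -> [4.94, 10.47, 22.2, 47.07, 99.79]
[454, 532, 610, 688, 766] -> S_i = 454 + 78*i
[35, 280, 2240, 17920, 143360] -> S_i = 35*8^i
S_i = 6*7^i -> [6, 42, 294, 2058, 14406]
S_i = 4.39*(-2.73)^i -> [4.39, -11.98, 32.72, -89.32, 243.85]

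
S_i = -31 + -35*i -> [-31, -66, -101, -136, -171]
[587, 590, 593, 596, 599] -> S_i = 587 + 3*i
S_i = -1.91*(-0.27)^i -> [-1.91, 0.52, -0.14, 0.04, -0.01]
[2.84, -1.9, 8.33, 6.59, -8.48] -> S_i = Random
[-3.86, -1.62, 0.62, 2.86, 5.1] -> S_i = -3.86 + 2.24*i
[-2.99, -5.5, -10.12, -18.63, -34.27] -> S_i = -2.99*1.84^i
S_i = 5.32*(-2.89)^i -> [5.32, -15.37, 44.43, -128.41, 371.11]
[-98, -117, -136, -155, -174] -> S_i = -98 + -19*i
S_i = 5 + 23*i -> [5, 28, 51, 74, 97]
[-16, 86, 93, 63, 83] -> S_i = Random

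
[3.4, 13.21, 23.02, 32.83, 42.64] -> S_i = 3.40 + 9.81*i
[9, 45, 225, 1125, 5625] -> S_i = 9*5^i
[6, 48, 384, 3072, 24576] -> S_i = 6*8^i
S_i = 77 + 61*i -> [77, 138, 199, 260, 321]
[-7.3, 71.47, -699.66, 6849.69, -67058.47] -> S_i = -7.30*(-9.79)^i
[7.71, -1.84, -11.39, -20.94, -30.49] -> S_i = 7.71 + -9.55*i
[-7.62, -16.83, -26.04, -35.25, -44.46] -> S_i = -7.62 + -9.21*i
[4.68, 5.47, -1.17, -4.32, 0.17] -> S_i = Random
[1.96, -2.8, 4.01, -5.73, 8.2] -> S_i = 1.96*(-1.43)^i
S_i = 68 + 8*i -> [68, 76, 84, 92, 100]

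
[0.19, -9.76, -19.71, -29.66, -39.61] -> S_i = 0.19 + -9.95*i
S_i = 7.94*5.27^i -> [7.94, 41.84, 220.52, 1162.12, 6124.39]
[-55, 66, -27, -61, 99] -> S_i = Random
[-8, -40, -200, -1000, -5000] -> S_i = -8*5^i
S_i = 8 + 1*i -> [8, 9, 10, 11, 12]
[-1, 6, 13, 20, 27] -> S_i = -1 + 7*i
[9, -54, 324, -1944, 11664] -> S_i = 9*-6^i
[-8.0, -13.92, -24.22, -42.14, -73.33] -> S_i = -8.00*1.74^i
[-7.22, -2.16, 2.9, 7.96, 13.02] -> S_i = -7.22 + 5.06*i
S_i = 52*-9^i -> [52, -468, 4212, -37908, 341172]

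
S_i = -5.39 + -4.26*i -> [-5.39, -9.65, -13.91, -18.17, -22.43]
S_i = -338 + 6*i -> [-338, -332, -326, -320, -314]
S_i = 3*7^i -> [3, 21, 147, 1029, 7203]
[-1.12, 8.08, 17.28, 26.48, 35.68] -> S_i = -1.12 + 9.20*i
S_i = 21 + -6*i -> [21, 15, 9, 3, -3]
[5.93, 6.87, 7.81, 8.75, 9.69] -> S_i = 5.93 + 0.94*i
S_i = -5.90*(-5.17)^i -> [-5.9, 30.5, -157.7, 815.31, -4215.16]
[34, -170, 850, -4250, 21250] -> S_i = 34*-5^i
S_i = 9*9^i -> [9, 81, 729, 6561, 59049]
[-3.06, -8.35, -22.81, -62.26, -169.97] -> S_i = -3.06*2.73^i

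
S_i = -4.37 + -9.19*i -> [-4.37, -13.56, -22.75, -31.94, -41.13]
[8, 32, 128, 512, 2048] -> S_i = 8*4^i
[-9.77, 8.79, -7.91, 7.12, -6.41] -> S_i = -9.77*(-0.90)^i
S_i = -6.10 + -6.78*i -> [-6.1, -12.88, -19.66, -26.44, -33.22]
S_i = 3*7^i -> [3, 21, 147, 1029, 7203]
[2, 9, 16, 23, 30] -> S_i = 2 + 7*i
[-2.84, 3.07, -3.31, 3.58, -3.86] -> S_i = -2.84*(-1.08)^i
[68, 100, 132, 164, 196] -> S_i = 68 + 32*i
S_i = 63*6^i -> [63, 378, 2268, 13608, 81648]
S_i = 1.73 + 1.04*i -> [1.73, 2.77, 3.81, 4.85, 5.89]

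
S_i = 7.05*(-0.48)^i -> [7.05, -3.38, 1.62, -0.78, 0.37]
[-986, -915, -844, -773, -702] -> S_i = -986 + 71*i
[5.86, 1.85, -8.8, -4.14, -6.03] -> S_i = Random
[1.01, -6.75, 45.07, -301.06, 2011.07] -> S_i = 1.01*(-6.68)^i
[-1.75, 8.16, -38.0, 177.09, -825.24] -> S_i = -1.75*(-4.66)^i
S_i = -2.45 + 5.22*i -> [-2.45, 2.77, 7.99, 13.21, 18.43]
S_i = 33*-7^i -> [33, -231, 1617, -11319, 79233]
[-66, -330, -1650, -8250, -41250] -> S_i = -66*5^i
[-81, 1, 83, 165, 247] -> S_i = -81 + 82*i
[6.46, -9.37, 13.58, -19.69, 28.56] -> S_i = 6.46*(-1.45)^i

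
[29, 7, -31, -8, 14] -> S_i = Random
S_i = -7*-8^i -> [-7, 56, -448, 3584, -28672]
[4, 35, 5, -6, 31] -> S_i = Random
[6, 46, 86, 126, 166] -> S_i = 6 + 40*i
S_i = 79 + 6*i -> [79, 85, 91, 97, 103]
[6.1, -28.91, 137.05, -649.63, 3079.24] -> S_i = 6.10*(-4.74)^i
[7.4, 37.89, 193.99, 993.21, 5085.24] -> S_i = 7.40*5.12^i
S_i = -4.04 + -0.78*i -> [-4.04, -4.82, -5.6, -6.38, -7.16]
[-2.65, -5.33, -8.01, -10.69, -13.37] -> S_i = -2.65 + -2.68*i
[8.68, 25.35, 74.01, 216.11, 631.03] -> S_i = 8.68*2.92^i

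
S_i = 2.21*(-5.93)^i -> [2.21, -13.11, 77.71, -460.85, 2732.82]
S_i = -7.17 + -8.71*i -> [-7.17, -15.88, -24.59, -33.3, -42.01]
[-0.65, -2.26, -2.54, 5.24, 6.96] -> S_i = Random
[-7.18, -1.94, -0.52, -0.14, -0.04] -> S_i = -7.18*0.27^i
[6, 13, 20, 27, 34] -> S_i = 6 + 7*i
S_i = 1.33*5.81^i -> [1.33, 7.73, 44.9, 260.84, 1515.5]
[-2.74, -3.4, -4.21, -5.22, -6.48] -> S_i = -2.74*1.24^i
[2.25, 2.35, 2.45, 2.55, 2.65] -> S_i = 2.25 + 0.10*i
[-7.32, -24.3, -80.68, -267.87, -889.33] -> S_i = -7.32*3.32^i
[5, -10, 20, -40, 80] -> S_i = 5*-2^i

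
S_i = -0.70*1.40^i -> [-0.7, -0.98, -1.37, -1.92, -2.69]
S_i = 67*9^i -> [67, 603, 5427, 48843, 439587]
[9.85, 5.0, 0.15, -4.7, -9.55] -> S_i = 9.85 + -4.85*i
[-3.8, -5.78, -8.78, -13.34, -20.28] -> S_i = -3.80*1.52^i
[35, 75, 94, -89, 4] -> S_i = Random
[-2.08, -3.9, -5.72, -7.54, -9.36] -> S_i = -2.08 + -1.82*i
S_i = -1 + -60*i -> [-1, -61, -121, -181, -241]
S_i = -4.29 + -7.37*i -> [-4.29, -11.66, -19.03, -26.4, -33.77]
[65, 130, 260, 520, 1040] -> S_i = 65*2^i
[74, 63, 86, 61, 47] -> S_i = Random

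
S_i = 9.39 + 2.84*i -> [9.39, 12.23, 15.07, 17.91, 20.75]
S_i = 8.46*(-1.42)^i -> [8.46, -12.01, 17.06, -24.22, 34.4]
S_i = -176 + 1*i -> [-176, -175, -174, -173, -172]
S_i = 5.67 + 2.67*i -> [5.67, 8.34, 11.01, 13.68, 16.35]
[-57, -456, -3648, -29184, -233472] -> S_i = -57*8^i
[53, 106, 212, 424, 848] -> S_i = 53*2^i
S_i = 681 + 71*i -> [681, 752, 823, 894, 965]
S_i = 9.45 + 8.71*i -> [9.45, 18.16, 26.87, 35.58, 44.29]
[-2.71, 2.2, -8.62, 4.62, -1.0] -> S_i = Random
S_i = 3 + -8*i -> [3, -5, -13, -21, -29]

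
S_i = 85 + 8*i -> [85, 93, 101, 109, 117]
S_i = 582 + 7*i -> [582, 589, 596, 603, 610]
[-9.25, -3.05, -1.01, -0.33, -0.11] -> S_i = -9.25*0.33^i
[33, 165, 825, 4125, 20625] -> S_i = 33*5^i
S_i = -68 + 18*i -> [-68, -50, -32, -14, 4]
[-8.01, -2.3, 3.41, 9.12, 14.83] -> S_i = -8.01 + 5.71*i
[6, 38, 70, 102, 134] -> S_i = 6 + 32*i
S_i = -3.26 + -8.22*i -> [-3.26, -11.48, -19.7, -27.92, -36.14]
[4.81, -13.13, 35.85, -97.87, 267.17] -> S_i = 4.81*(-2.73)^i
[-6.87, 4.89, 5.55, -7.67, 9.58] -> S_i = Random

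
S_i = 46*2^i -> [46, 92, 184, 368, 736]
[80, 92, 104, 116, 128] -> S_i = 80 + 12*i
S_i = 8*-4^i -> [8, -32, 128, -512, 2048]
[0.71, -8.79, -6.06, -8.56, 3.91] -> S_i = Random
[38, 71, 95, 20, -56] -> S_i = Random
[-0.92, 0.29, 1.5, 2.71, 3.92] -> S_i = -0.92 + 1.21*i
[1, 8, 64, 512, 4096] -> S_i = 1*8^i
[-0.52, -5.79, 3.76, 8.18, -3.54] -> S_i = Random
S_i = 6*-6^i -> [6, -36, 216, -1296, 7776]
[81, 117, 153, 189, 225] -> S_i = 81 + 36*i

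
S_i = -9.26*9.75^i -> [-9.26, -90.28, -880.28, -8582.72, -83681.5]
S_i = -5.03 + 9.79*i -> [-5.03, 4.76, 14.55, 24.34, 34.13]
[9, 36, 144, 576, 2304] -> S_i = 9*4^i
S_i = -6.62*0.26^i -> [-6.62, -1.72, -0.45, -0.12, -0.03]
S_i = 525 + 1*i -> [525, 526, 527, 528, 529]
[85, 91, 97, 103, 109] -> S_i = 85 + 6*i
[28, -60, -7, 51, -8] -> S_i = Random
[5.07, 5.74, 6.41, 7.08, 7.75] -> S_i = 5.07 + 0.67*i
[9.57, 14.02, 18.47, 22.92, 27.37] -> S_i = 9.57 + 4.45*i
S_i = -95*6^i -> [-95, -570, -3420, -20520, -123120]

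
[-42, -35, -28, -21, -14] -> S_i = -42 + 7*i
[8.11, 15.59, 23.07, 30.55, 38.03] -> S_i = 8.11 + 7.48*i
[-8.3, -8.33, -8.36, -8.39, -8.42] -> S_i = -8.30 + -0.03*i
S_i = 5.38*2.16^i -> [5.38, 11.62, 25.1, 54.22, 117.11]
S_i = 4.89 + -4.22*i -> [4.89, 0.67, -3.55, -7.77, -11.99]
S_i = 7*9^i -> [7, 63, 567, 5103, 45927]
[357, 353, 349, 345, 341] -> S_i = 357 + -4*i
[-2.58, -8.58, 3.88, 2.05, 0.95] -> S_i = Random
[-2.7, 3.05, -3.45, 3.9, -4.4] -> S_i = -2.70*(-1.13)^i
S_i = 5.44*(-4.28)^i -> [5.44, -23.28, 99.65, -426.51, 1825.47]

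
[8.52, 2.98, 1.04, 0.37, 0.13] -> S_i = 8.52*0.35^i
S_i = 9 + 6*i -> [9, 15, 21, 27, 33]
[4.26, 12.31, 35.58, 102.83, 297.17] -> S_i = 4.26*2.89^i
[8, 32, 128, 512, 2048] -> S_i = 8*4^i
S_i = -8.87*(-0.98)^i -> [-8.87, 8.69, -8.52, 8.35, -8.18]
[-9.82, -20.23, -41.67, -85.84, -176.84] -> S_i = -9.82*2.06^i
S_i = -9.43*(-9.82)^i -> [-9.43, 92.6, -909.36, 8929.89, -87691.53]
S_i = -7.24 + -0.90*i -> [-7.24, -8.14, -9.04, -9.94, -10.84]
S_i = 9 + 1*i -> [9, 10, 11, 12, 13]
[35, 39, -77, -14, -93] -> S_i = Random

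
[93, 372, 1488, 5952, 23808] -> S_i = 93*4^i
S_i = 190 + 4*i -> [190, 194, 198, 202, 206]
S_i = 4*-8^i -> [4, -32, 256, -2048, 16384]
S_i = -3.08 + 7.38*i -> [-3.08, 4.3, 11.68, 19.06, 26.44]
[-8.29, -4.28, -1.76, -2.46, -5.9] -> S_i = Random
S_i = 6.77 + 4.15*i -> [6.77, 10.92, 15.07, 19.22, 23.37]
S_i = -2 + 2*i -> [-2, 0, 2, 4, 6]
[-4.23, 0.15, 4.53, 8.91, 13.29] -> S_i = -4.23 + 4.38*i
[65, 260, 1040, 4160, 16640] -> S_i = 65*4^i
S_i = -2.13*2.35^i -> [-2.13, -5.01, -11.76, -27.64, -64.96]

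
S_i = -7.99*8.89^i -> [-7.99, -71.03, -631.47, -5613.74, -49906.12]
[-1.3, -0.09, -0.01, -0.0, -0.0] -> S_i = -1.30*0.07^i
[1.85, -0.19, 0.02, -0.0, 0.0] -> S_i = 1.85*(-0.10)^i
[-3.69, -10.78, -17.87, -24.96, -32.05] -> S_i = -3.69 + -7.09*i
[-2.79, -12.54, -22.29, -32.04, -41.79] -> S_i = -2.79 + -9.75*i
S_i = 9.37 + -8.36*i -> [9.37, 1.01, -7.35, -15.71, -24.07]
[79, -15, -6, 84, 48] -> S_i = Random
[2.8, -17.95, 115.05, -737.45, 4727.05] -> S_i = 2.80*(-6.41)^i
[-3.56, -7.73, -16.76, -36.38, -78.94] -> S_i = -3.56*2.17^i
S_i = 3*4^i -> [3, 12, 48, 192, 768]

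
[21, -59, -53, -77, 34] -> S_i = Random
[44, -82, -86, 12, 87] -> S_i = Random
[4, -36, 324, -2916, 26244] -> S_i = 4*-9^i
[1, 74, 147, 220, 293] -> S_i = 1 + 73*i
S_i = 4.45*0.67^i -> [4.45, 2.98, 2.0, 1.34, 0.9]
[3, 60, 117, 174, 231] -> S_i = 3 + 57*i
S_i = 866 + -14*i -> [866, 852, 838, 824, 810]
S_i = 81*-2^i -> [81, -162, 324, -648, 1296]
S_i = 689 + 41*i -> [689, 730, 771, 812, 853]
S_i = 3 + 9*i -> [3, 12, 21, 30, 39]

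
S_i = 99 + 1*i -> [99, 100, 101, 102, 103]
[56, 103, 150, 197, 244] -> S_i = 56 + 47*i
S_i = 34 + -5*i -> [34, 29, 24, 19, 14]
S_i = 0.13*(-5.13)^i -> [0.13, -0.67, 3.42, -17.55, 90.04]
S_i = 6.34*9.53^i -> [6.34, 60.42, 575.8, 5487.42, 52295.08]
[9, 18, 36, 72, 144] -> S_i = 9*2^i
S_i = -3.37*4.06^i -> [-3.37, -13.68, -55.55, -225.53, -915.66]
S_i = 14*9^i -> [14, 126, 1134, 10206, 91854]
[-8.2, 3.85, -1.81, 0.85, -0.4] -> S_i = -8.20*(-0.47)^i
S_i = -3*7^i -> [-3, -21, -147, -1029, -7203]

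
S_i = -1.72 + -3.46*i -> [-1.72, -5.18, -8.64, -12.1, -15.56]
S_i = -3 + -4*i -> [-3, -7, -11, -15, -19]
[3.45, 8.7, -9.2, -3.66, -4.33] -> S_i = Random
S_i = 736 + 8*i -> [736, 744, 752, 760, 768]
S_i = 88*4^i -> [88, 352, 1408, 5632, 22528]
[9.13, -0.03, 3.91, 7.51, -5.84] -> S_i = Random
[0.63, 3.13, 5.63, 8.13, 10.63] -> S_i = 0.63 + 2.50*i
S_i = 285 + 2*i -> [285, 287, 289, 291, 293]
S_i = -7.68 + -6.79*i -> [-7.68, -14.47, -21.26, -28.05, -34.84]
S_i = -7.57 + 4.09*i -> [-7.57, -3.48, 0.61, 4.7, 8.79]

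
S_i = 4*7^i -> [4, 28, 196, 1372, 9604]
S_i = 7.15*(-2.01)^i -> [7.15, -14.37, 28.89, -58.06, 116.71]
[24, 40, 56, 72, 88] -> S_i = 24 + 16*i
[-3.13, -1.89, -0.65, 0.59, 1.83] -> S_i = -3.13 + 1.24*i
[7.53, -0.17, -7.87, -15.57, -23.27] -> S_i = 7.53 + -7.70*i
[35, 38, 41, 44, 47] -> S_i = 35 + 3*i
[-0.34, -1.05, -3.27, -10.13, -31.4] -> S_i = -0.34*3.10^i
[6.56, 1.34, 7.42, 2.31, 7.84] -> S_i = Random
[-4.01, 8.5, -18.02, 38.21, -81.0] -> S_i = -4.01*(-2.12)^i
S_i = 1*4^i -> [1, 4, 16, 64, 256]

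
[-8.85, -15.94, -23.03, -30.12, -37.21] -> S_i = -8.85 + -7.09*i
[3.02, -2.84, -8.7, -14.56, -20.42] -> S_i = 3.02 + -5.86*i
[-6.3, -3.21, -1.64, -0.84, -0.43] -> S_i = -6.30*0.51^i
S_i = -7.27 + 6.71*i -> [-7.27, -0.56, 6.15, 12.86, 19.57]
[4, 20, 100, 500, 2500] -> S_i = 4*5^i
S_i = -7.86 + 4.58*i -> [-7.86, -3.28, 1.3, 5.88, 10.46]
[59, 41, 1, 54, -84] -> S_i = Random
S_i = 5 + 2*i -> [5, 7, 9, 11, 13]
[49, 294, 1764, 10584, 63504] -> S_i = 49*6^i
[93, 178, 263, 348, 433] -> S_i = 93 + 85*i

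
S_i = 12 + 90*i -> [12, 102, 192, 282, 372]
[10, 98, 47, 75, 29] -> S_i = Random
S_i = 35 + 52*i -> [35, 87, 139, 191, 243]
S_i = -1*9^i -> [-1, -9, -81, -729, -6561]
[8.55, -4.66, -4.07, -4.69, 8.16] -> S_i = Random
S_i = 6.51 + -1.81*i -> [6.51, 4.7, 2.89, 1.08, -0.73]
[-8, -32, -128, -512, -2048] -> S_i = -8*4^i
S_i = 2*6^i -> [2, 12, 72, 432, 2592]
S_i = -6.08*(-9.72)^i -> [-6.08, 59.1, -574.43, 5583.45, -54271.1]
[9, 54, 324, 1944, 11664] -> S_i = 9*6^i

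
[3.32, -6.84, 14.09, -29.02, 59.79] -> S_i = 3.32*(-2.06)^i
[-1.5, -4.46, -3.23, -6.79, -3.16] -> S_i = Random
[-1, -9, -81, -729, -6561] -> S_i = -1*9^i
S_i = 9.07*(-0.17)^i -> [9.07, -1.54, 0.26, -0.04, 0.01]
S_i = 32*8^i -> [32, 256, 2048, 16384, 131072]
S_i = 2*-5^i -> [2, -10, 50, -250, 1250]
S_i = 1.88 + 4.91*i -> [1.88, 6.79, 11.7, 16.61, 21.52]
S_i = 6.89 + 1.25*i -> [6.89, 8.14, 9.39, 10.64, 11.89]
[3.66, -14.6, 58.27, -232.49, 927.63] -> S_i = 3.66*(-3.99)^i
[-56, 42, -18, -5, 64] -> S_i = Random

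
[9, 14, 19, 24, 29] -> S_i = 9 + 5*i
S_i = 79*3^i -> [79, 237, 711, 2133, 6399]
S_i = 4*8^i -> [4, 32, 256, 2048, 16384]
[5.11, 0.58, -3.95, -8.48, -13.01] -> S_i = 5.11 + -4.53*i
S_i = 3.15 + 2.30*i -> [3.15, 5.45, 7.75, 10.05, 12.35]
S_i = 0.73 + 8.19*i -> [0.73, 8.92, 17.11, 25.3, 33.49]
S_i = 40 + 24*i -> [40, 64, 88, 112, 136]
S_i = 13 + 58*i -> [13, 71, 129, 187, 245]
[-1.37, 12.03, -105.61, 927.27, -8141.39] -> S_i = -1.37*(-8.78)^i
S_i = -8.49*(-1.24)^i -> [-8.49, 10.53, -13.05, 16.19, -20.07]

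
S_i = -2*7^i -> [-2, -14, -98, -686, -4802]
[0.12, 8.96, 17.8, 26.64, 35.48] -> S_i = 0.12 + 8.84*i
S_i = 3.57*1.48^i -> [3.57, 5.28, 7.82, 11.57, 17.13]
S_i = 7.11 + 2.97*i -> [7.11, 10.08, 13.05, 16.02, 18.99]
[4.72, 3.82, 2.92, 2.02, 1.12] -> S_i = 4.72 + -0.90*i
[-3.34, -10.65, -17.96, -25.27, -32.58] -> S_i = -3.34 + -7.31*i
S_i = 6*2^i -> [6, 12, 24, 48, 96]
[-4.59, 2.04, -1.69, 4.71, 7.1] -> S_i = Random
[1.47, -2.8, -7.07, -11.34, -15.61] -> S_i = 1.47 + -4.27*i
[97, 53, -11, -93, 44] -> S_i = Random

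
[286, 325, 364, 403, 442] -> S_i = 286 + 39*i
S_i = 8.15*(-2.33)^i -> [8.15, -18.99, 44.25, -103.09, 240.2]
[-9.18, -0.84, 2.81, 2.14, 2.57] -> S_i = Random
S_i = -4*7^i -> [-4, -28, -196, -1372, -9604]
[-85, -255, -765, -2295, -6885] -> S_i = -85*3^i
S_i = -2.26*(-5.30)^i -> [-2.26, 11.98, -63.48, 336.46, -1783.25]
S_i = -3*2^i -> [-3, -6, -12, -24, -48]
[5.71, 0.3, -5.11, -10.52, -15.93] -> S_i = 5.71 + -5.41*i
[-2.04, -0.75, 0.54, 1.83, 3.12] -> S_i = -2.04 + 1.29*i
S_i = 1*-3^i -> [1, -3, 9, -27, 81]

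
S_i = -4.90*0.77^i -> [-4.9, -3.77, -2.91, -2.24, -1.72]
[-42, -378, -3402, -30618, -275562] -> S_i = -42*9^i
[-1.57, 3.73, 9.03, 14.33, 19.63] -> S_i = -1.57 + 5.30*i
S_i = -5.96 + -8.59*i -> [-5.96, -14.55, -23.14, -31.73, -40.32]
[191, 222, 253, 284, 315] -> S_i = 191 + 31*i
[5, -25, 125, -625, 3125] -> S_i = 5*-5^i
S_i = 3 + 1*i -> [3, 4, 5, 6, 7]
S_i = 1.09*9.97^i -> [1.09, 10.87, 108.35, 1080.22, 10769.79]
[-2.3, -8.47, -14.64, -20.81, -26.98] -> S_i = -2.30 + -6.17*i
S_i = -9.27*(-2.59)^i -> [-9.27, 24.01, -62.18, 161.06, -417.14]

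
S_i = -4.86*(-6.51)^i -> [-4.86, 31.64, -205.97, 1340.85, -8728.91]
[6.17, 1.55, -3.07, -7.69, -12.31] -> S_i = 6.17 + -4.62*i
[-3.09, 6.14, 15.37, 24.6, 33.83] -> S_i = -3.09 + 9.23*i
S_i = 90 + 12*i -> [90, 102, 114, 126, 138]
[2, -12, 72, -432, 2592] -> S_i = 2*-6^i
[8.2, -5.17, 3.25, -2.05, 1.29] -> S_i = 8.20*(-0.63)^i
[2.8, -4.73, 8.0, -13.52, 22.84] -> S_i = 2.80*(-1.69)^i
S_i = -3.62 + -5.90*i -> [-3.62, -9.52, -15.42, -21.32, -27.22]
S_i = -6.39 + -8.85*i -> [-6.39, -15.24, -24.09, -32.94, -41.79]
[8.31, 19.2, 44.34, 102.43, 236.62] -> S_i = 8.31*2.31^i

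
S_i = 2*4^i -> [2, 8, 32, 128, 512]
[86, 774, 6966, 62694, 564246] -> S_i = 86*9^i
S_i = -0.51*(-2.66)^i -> [-0.51, 1.36, -3.61, 9.6, -25.53]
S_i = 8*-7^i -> [8, -56, 392, -2744, 19208]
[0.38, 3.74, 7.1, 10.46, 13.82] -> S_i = 0.38 + 3.36*i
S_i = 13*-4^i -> [13, -52, 208, -832, 3328]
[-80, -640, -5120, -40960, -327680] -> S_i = -80*8^i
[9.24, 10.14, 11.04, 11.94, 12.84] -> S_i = 9.24 + 0.90*i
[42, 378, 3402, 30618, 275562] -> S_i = 42*9^i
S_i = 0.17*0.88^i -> [0.17, 0.15, 0.13, 0.12, 0.1]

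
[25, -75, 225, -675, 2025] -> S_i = 25*-3^i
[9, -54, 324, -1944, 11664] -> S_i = 9*-6^i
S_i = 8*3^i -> [8, 24, 72, 216, 648]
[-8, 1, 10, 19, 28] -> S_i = -8 + 9*i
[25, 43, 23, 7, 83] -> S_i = Random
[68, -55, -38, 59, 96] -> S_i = Random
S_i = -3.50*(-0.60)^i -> [-3.5, 2.1, -1.26, 0.76, -0.45]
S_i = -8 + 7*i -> [-8, -1, 6, 13, 20]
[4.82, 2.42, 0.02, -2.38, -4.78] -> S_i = 4.82 + -2.40*i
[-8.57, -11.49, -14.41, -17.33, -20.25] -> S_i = -8.57 + -2.92*i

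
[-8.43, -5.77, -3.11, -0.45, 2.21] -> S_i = -8.43 + 2.66*i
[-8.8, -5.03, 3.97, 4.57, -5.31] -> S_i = Random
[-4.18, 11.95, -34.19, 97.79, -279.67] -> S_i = -4.18*(-2.86)^i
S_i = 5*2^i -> [5, 10, 20, 40, 80]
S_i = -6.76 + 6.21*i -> [-6.76, -0.55, 5.66, 11.87, 18.08]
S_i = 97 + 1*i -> [97, 98, 99, 100, 101]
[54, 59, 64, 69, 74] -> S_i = 54 + 5*i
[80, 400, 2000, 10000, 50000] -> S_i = 80*5^i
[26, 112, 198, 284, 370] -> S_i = 26 + 86*i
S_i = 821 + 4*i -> [821, 825, 829, 833, 837]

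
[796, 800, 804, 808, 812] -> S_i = 796 + 4*i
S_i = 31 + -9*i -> [31, 22, 13, 4, -5]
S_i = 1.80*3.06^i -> [1.8, 5.51, 16.85, 51.57, 157.82]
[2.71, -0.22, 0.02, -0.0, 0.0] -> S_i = 2.71*(-0.08)^i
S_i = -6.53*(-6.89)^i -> [-6.53, 44.99, -309.99, 2135.85, -14716.01]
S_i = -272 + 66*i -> [-272, -206, -140, -74, -8]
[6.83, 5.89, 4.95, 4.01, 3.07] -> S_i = 6.83 + -0.94*i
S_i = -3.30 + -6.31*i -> [-3.3, -9.61, -15.92, -22.23, -28.54]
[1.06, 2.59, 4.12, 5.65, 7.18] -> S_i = 1.06 + 1.53*i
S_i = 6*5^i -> [6, 30, 150, 750, 3750]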